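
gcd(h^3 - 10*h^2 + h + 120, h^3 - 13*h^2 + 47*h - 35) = h - 5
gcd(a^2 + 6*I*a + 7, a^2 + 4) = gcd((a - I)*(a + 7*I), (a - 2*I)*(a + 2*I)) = 1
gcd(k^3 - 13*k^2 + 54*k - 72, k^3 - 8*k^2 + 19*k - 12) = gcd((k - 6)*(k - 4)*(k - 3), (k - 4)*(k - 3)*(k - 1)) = k^2 - 7*k + 12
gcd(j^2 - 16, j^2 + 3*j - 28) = j - 4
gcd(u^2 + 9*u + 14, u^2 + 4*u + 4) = u + 2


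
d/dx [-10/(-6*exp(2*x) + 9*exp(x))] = 10*(3 - 4*exp(x))*exp(-x)/(3*(2*exp(x) - 3)^2)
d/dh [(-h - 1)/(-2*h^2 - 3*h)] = (h*(2*h + 3) - (h + 1)*(4*h + 3))/(h^2*(2*h + 3)^2)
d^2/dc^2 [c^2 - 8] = 2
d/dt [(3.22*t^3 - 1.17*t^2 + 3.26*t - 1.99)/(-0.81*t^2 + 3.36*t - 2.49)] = (-2.6082*t^4 + 21.6384*t^3 - 25.344*t^2 + 2.6028*t - 1.431)/(0.6561*t^4 - 5.4432*t^3 + 15.3234*t^2 - 16.7328*t + 6.2001)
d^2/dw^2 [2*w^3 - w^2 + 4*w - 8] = 12*w - 2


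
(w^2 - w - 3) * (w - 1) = w^3 - 2*w^2 - 2*w + 3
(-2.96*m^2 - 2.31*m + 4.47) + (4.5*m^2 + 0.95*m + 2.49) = 1.54*m^2 - 1.36*m + 6.96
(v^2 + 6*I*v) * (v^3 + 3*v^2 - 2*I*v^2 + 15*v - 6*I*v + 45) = v^5 + 3*v^4 + 4*I*v^4 + 27*v^3 + 12*I*v^3 + 81*v^2 + 90*I*v^2 + 270*I*v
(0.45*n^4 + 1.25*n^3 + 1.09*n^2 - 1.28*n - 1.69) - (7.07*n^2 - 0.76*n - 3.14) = 0.45*n^4 + 1.25*n^3 - 5.98*n^2 - 0.52*n + 1.45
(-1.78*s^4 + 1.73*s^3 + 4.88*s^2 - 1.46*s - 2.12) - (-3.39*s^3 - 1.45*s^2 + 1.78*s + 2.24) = -1.78*s^4 + 5.12*s^3 + 6.33*s^2 - 3.24*s - 4.36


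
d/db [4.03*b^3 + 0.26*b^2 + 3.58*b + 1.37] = 12.09*b^2 + 0.52*b + 3.58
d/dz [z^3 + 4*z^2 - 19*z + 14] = 3*z^2 + 8*z - 19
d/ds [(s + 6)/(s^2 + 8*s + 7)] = (s^2 + 8*s - 2*(s + 4)*(s + 6) + 7)/(s^2 + 8*s + 7)^2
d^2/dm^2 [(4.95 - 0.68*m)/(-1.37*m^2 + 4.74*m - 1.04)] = ((20.0094 - 5.5896*m)*(1.37*m^2 - 4.74*m + 1.04) + (0.68*m - 4.95)*(2.74*m - 4.74)*(5.48*m - 9.48))/(1.37*m^2 - 4.74*m + 1.04)^3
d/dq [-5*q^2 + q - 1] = 1 - 10*q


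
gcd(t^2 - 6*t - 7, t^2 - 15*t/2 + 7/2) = t - 7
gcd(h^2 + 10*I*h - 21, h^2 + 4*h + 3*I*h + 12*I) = h + 3*I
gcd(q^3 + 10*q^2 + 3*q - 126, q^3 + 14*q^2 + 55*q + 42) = q^2 + 13*q + 42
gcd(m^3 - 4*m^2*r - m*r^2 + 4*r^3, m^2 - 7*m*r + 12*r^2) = -m + 4*r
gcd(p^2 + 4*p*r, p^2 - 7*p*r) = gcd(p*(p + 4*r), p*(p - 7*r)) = p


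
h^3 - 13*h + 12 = (h - 3)*(h - 1)*(h + 4)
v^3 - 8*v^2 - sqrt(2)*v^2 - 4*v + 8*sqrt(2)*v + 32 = (v - 8)*(v - 2*sqrt(2))*(v + sqrt(2))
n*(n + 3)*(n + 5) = n^3 + 8*n^2 + 15*n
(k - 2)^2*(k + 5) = k^3 + k^2 - 16*k + 20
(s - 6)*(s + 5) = s^2 - s - 30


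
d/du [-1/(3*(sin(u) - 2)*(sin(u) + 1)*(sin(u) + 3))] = (3*sin(u)^2 + 4*sin(u) - 5)*cos(u)/(3*(sin(u) - 2)^2*(sin(u) + 1)^2*(sin(u) + 3)^2)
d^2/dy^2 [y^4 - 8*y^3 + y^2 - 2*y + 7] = 12*y^2 - 48*y + 2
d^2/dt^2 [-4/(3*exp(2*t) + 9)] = 16*(3 - exp(2*t))*exp(2*t)/(3*(exp(2*t) + 3)^3)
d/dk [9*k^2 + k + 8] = 18*k + 1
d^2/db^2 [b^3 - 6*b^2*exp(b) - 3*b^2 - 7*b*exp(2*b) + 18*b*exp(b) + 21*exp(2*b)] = -6*b^2*exp(b) - 28*b*exp(2*b) - 6*b*exp(b) + 6*b + 56*exp(2*b) + 24*exp(b) - 6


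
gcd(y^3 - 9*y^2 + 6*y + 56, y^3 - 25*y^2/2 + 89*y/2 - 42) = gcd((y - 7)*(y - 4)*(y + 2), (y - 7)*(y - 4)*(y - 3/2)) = y^2 - 11*y + 28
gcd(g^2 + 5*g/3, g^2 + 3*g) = g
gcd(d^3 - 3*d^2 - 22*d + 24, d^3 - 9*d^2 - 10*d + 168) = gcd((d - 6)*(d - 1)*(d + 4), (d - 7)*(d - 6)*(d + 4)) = d^2 - 2*d - 24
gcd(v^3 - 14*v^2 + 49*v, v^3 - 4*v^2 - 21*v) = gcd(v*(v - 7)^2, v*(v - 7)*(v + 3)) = v^2 - 7*v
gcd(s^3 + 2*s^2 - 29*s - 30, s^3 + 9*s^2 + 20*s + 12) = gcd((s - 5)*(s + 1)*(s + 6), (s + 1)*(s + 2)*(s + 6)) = s^2 + 7*s + 6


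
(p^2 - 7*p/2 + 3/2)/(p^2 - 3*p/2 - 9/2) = (2*p - 1)/(2*p + 3)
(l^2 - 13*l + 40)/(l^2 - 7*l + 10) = (l - 8)/(l - 2)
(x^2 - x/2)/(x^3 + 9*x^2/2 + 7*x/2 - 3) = x/(x^2 + 5*x + 6)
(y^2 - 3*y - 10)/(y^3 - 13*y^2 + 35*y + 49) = (y^2 - 3*y - 10)/(y^3 - 13*y^2 + 35*y + 49)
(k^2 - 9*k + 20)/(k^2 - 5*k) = (k - 4)/k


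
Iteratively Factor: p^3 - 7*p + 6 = (p - 2)*(p^2 + 2*p - 3) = (p - 2)*(p - 1)*(p + 3)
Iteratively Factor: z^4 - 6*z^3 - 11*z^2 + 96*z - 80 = (z - 1)*(z^3 - 5*z^2 - 16*z + 80) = (z - 1)*(z + 4)*(z^2 - 9*z + 20) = (z - 5)*(z - 1)*(z + 4)*(z - 4)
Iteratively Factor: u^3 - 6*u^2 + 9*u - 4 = (u - 4)*(u^2 - 2*u + 1) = (u - 4)*(u - 1)*(u - 1)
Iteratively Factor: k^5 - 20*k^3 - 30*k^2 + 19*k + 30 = (k + 1)*(k^4 - k^3 - 19*k^2 - 11*k + 30) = (k + 1)*(k + 2)*(k^3 - 3*k^2 - 13*k + 15) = (k - 1)*(k + 1)*(k + 2)*(k^2 - 2*k - 15) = (k - 1)*(k + 1)*(k + 2)*(k + 3)*(k - 5)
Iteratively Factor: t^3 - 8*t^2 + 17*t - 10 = (t - 2)*(t^2 - 6*t + 5) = (t - 2)*(t - 1)*(t - 5)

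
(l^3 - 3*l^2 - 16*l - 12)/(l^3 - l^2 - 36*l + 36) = (l^2 + 3*l + 2)/(l^2 + 5*l - 6)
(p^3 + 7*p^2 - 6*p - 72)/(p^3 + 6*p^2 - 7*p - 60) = (p + 6)/(p + 5)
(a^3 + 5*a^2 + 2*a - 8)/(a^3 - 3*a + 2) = (a + 4)/(a - 1)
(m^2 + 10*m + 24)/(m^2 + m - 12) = (m + 6)/(m - 3)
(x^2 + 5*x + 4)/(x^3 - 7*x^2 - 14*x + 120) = (x + 1)/(x^2 - 11*x + 30)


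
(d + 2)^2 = d^2 + 4*d + 4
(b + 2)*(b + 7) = b^2 + 9*b + 14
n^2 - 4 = (n - 2)*(n + 2)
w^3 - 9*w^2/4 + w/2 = w*(w - 2)*(w - 1/4)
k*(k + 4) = k^2 + 4*k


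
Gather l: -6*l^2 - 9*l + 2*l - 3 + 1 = -6*l^2 - 7*l - 2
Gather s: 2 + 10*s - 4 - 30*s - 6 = -20*s - 8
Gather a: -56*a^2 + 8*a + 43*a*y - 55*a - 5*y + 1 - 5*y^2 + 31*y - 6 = -56*a^2 + a*(43*y - 47) - 5*y^2 + 26*y - 5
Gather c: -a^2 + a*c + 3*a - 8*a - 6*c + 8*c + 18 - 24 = -a^2 - 5*a + c*(a + 2) - 6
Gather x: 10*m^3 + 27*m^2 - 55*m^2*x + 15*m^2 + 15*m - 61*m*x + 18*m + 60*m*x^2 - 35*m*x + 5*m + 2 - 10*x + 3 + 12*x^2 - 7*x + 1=10*m^3 + 42*m^2 + 38*m + x^2*(60*m + 12) + x*(-55*m^2 - 96*m - 17) + 6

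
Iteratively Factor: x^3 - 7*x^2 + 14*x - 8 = (x - 2)*(x^2 - 5*x + 4) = (x - 2)*(x - 1)*(x - 4)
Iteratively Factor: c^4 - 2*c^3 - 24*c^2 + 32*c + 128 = (c + 2)*(c^3 - 4*c^2 - 16*c + 64) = (c + 2)*(c + 4)*(c^2 - 8*c + 16) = (c - 4)*(c + 2)*(c + 4)*(c - 4)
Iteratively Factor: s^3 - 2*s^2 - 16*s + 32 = (s + 4)*(s^2 - 6*s + 8) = (s - 2)*(s + 4)*(s - 4)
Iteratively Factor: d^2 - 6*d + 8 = (d - 2)*(d - 4)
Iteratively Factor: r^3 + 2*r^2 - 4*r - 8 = (r - 2)*(r^2 + 4*r + 4) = (r - 2)*(r + 2)*(r + 2)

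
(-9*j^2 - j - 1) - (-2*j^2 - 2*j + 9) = -7*j^2 + j - 10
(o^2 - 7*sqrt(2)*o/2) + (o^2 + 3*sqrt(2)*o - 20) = 2*o^2 - sqrt(2)*o/2 - 20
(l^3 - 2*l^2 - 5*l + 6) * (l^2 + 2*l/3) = l^5 - 4*l^4/3 - 19*l^3/3 + 8*l^2/3 + 4*l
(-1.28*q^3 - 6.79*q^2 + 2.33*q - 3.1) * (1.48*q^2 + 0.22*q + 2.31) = -1.8944*q^5 - 10.3308*q^4 - 1.0022*q^3 - 19.7603*q^2 + 4.7003*q - 7.161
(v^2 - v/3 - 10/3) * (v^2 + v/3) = v^4 - 31*v^2/9 - 10*v/9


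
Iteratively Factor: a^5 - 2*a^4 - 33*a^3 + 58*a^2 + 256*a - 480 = (a - 2)*(a^4 - 33*a^2 - 8*a + 240) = (a - 2)*(a + 4)*(a^3 - 4*a^2 - 17*a + 60) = (a - 2)*(a + 4)^2*(a^2 - 8*a + 15) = (a - 3)*(a - 2)*(a + 4)^2*(a - 5)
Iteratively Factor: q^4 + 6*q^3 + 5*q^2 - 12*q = (q + 3)*(q^3 + 3*q^2 - 4*q) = q*(q + 3)*(q^2 + 3*q - 4) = q*(q + 3)*(q + 4)*(q - 1)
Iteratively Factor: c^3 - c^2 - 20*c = (c + 4)*(c^2 - 5*c) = c*(c + 4)*(c - 5)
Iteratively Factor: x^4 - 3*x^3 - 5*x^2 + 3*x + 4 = (x - 4)*(x^3 + x^2 - x - 1) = (x - 4)*(x + 1)*(x^2 - 1) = (x - 4)*(x - 1)*(x + 1)*(x + 1)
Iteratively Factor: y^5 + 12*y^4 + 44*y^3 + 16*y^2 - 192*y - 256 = (y + 4)*(y^4 + 8*y^3 + 12*y^2 - 32*y - 64) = (y + 2)*(y + 4)*(y^3 + 6*y^2 - 32) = (y - 2)*(y + 2)*(y + 4)*(y^2 + 8*y + 16) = (y - 2)*(y + 2)*(y + 4)^2*(y + 4)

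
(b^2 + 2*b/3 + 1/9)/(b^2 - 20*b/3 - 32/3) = (9*b^2 + 6*b + 1)/(3*(3*b^2 - 20*b - 32))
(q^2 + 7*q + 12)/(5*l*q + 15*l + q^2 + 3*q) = (q + 4)/(5*l + q)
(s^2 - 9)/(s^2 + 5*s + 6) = (s - 3)/(s + 2)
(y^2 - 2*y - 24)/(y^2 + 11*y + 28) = (y - 6)/(y + 7)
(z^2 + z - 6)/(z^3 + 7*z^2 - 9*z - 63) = (z - 2)/(z^2 + 4*z - 21)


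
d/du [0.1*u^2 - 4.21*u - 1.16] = 0.2*u - 4.21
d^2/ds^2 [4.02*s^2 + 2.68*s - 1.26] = 8.04000000000000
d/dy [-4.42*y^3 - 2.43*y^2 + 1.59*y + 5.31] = -13.26*y^2 - 4.86*y + 1.59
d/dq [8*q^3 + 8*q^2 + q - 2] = 24*q^2 + 16*q + 1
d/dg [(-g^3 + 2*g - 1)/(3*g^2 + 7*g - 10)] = (-3*g^2 - 20*g - 13)/(9*g^2 + 60*g + 100)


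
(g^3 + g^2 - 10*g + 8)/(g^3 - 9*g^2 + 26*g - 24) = (g^2 + 3*g - 4)/(g^2 - 7*g + 12)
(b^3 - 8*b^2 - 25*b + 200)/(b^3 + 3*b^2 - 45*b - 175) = (b^2 - 13*b + 40)/(b^2 - 2*b - 35)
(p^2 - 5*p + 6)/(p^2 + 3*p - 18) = (p - 2)/(p + 6)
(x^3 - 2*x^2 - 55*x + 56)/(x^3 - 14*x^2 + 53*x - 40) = (x + 7)/(x - 5)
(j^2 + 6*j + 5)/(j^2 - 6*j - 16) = (j^2 + 6*j + 5)/(j^2 - 6*j - 16)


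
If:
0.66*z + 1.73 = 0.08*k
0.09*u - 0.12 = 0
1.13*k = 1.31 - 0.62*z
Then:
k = 2.44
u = 1.33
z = -2.33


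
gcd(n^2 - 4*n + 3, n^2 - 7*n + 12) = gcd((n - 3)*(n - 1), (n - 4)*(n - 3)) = n - 3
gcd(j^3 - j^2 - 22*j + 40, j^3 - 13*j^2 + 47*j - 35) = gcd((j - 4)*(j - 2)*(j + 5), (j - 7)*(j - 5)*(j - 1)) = 1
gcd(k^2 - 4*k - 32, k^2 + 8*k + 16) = k + 4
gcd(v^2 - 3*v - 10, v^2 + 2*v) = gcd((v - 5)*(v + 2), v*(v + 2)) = v + 2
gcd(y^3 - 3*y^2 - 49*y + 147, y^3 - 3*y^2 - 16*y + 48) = y - 3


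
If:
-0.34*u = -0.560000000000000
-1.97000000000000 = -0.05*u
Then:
No Solution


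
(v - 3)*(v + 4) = v^2 + v - 12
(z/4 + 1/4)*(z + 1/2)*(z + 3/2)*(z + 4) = z^4/4 + 7*z^3/4 + 59*z^2/16 + 47*z/16 + 3/4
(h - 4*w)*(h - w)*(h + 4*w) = h^3 - h^2*w - 16*h*w^2 + 16*w^3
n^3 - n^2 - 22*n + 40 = (n - 4)*(n - 2)*(n + 5)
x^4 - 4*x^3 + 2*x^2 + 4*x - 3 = (x - 3)*(x - 1)^2*(x + 1)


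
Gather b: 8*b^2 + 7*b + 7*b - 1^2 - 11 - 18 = 8*b^2 + 14*b - 30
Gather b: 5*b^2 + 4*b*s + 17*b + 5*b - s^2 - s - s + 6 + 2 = 5*b^2 + b*(4*s + 22) - s^2 - 2*s + 8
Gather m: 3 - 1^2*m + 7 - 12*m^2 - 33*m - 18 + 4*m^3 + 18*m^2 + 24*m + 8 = 4*m^3 + 6*m^2 - 10*m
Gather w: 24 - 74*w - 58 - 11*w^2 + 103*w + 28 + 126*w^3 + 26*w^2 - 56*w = 126*w^3 + 15*w^2 - 27*w - 6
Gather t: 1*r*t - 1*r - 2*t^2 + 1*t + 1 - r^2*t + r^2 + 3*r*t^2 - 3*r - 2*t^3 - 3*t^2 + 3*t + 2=r^2 - 4*r - 2*t^3 + t^2*(3*r - 5) + t*(-r^2 + r + 4) + 3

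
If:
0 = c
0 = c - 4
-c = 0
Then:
No Solution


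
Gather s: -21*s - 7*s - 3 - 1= -28*s - 4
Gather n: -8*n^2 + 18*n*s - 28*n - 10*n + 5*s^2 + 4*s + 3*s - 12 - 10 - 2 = -8*n^2 + n*(18*s - 38) + 5*s^2 + 7*s - 24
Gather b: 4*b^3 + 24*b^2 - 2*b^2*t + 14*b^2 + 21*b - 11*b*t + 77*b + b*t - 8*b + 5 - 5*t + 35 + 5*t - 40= 4*b^3 + b^2*(38 - 2*t) + b*(90 - 10*t)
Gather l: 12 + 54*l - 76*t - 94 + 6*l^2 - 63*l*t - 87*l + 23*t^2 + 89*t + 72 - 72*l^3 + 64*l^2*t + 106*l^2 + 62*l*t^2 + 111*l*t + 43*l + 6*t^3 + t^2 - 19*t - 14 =-72*l^3 + l^2*(64*t + 112) + l*(62*t^2 + 48*t + 10) + 6*t^3 + 24*t^2 - 6*t - 24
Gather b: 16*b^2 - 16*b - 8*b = 16*b^2 - 24*b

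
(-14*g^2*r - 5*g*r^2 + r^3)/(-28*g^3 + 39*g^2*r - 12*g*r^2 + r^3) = r*(2*g + r)/(4*g^2 - 5*g*r + r^2)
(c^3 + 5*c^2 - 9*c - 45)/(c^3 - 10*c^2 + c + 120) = (c^2 + 2*c - 15)/(c^2 - 13*c + 40)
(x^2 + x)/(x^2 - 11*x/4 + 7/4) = 4*x*(x + 1)/(4*x^2 - 11*x + 7)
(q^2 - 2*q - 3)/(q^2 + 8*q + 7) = (q - 3)/(q + 7)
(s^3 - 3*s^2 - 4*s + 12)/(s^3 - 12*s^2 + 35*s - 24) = (s^2 - 4)/(s^2 - 9*s + 8)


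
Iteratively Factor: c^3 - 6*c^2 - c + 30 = (c - 3)*(c^2 - 3*c - 10) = (c - 5)*(c - 3)*(c + 2)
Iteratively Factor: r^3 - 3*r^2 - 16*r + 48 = (r + 4)*(r^2 - 7*r + 12) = (r - 4)*(r + 4)*(r - 3)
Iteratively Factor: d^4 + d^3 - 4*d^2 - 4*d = (d + 1)*(d^3 - 4*d) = (d - 2)*(d + 1)*(d^2 + 2*d) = d*(d - 2)*(d + 1)*(d + 2)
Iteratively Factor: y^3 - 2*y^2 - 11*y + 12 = (y - 4)*(y^2 + 2*y - 3) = (y - 4)*(y + 3)*(y - 1)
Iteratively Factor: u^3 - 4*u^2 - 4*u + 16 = (u - 4)*(u^2 - 4) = (u - 4)*(u - 2)*(u + 2)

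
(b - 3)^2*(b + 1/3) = b^3 - 17*b^2/3 + 7*b + 3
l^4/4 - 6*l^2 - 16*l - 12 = (l/2 + 1)^2*(l - 6)*(l + 2)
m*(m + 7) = m^2 + 7*m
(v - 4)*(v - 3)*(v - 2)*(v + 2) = v^4 - 7*v^3 + 8*v^2 + 28*v - 48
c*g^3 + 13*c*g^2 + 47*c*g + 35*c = (g + 5)*(g + 7)*(c*g + c)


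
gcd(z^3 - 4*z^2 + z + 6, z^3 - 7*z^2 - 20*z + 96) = z - 3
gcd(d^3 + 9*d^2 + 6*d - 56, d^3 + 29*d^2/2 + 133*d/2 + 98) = d^2 + 11*d + 28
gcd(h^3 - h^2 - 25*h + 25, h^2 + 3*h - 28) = 1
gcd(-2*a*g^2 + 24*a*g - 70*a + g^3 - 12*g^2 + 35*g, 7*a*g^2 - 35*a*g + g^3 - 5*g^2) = g - 5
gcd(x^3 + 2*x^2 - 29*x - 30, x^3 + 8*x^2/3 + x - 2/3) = x + 1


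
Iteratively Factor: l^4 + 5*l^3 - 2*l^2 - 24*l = (l - 2)*(l^3 + 7*l^2 + 12*l) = (l - 2)*(l + 4)*(l^2 + 3*l) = l*(l - 2)*(l + 4)*(l + 3)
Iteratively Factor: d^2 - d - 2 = (d - 2)*(d + 1)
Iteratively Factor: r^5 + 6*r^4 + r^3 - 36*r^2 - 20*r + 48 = (r + 4)*(r^4 + 2*r^3 - 7*r^2 - 8*r + 12) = (r + 2)*(r + 4)*(r^3 - 7*r + 6) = (r - 2)*(r + 2)*(r + 4)*(r^2 + 2*r - 3) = (r - 2)*(r + 2)*(r + 3)*(r + 4)*(r - 1)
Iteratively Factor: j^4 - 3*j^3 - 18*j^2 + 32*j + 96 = (j - 4)*(j^3 + j^2 - 14*j - 24) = (j - 4)*(j + 3)*(j^2 - 2*j - 8) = (j - 4)*(j + 2)*(j + 3)*(j - 4)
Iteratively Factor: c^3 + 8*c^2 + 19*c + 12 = (c + 3)*(c^2 + 5*c + 4) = (c + 3)*(c + 4)*(c + 1)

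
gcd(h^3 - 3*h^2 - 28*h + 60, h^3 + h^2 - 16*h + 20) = h^2 + 3*h - 10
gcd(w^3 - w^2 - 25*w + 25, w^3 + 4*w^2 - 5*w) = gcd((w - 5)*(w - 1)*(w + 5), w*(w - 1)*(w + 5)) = w^2 + 4*w - 5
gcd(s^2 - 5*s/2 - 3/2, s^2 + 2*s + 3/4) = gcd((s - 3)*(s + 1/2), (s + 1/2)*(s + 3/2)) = s + 1/2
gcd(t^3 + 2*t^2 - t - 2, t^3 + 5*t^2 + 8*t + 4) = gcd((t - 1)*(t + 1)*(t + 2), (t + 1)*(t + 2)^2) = t^2 + 3*t + 2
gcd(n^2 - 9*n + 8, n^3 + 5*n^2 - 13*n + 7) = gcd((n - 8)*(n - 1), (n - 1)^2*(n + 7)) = n - 1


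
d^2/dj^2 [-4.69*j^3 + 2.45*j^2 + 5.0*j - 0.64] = 4.9 - 28.14*j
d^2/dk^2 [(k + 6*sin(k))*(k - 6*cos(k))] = 6*sqrt(2)*k*cos(k + pi/4) + 72*sin(2*k) + 12*sqrt(2)*sin(k + pi/4) + 2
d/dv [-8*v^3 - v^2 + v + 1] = -24*v^2 - 2*v + 1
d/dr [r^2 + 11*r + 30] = 2*r + 11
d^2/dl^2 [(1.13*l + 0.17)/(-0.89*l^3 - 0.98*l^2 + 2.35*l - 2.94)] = (-5.370438*l^5 - 7.5294*l^4 - 9.269678*l^3 + 36.634818*l^2 + 24.552528*l - 16.512382)/(0.704969*l^9 + 2.328774*l^8 - 3.020037*l^7 - 4.370506*l^6 + 23.359863*l^5 - 12.187182*l^4 - 30.524383*l^3 + 74.120634*l^2 - 60.93738*l + 25.412184)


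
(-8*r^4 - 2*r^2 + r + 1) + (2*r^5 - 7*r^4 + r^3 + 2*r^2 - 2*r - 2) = 2*r^5 - 15*r^4 + r^3 - r - 1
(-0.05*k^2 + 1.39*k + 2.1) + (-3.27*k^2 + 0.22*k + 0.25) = -3.32*k^2 + 1.61*k + 2.35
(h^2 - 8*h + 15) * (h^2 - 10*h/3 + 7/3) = h^4 - 34*h^3/3 + 44*h^2 - 206*h/3 + 35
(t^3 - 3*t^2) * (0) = 0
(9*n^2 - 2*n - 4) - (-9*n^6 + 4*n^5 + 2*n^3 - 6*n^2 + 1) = 9*n^6 - 4*n^5 - 2*n^3 + 15*n^2 - 2*n - 5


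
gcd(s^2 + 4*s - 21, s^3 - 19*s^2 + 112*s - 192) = s - 3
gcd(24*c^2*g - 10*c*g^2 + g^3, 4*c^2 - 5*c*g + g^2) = 4*c - g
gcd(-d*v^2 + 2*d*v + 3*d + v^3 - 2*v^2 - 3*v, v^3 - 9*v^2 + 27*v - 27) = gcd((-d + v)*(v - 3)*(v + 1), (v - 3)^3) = v - 3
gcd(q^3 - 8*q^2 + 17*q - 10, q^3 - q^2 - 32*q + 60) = q^2 - 7*q + 10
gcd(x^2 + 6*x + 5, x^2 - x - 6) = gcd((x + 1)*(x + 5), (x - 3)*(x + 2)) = 1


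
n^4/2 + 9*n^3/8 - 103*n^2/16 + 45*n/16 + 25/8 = (n/2 + 1/4)*(n - 2)*(n - 5/4)*(n + 5)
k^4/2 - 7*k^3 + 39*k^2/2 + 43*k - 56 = (k/2 + 1)*(k - 8)*(k - 7)*(k - 1)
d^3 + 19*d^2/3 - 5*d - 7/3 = (d - 1)*(d + 1/3)*(d + 7)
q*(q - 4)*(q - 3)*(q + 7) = q^4 - 37*q^2 + 84*q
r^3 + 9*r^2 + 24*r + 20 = (r + 2)^2*(r + 5)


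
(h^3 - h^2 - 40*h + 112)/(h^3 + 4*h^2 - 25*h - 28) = (h - 4)/(h + 1)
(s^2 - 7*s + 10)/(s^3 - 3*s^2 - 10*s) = (s - 2)/(s*(s + 2))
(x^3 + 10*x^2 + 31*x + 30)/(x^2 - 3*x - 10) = (x^2 + 8*x + 15)/(x - 5)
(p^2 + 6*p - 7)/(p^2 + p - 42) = (p - 1)/(p - 6)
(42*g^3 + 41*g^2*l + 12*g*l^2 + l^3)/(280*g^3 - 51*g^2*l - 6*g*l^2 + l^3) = (6*g^2 + 5*g*l + l^2)/(40*g^2 - 13*g*l + l^2)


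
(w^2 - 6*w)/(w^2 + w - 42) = w/(w + 7)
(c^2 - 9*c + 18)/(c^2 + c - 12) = (c - 6)/(c + 4)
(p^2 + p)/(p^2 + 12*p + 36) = p*(p + 1)/(p^2 + 12*p + 36)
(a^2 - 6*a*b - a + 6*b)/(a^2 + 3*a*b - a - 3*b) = (a - 6*b)/(a + 3*b)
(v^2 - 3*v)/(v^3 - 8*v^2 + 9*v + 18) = v/(v^2 - 5*v - 6)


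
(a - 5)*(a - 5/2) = a^2 - 15*a/2 + 25/2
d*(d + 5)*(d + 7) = d^3 + 12*d^2 + 35*d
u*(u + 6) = u^2 + 6*u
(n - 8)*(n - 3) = n^2 - 11*n + 24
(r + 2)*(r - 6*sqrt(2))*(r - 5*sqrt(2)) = r^3 - 11*sqrt(2)*r^2 + 2*r^2 - 22*sqrt(2)*r + 60*r + 120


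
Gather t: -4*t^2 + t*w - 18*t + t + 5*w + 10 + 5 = -4*t^2 + t*(w - 17) + 5*w + 15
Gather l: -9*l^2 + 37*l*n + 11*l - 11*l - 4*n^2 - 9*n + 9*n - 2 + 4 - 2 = -9*l^2 + 37*l*n - 4*n^2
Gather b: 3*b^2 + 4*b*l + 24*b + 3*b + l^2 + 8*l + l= 3*b^2 + b*(4*l + 27) + l^2 + 9*l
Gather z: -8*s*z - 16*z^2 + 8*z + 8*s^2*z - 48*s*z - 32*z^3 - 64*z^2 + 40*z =-32*z^3 - 80*z^2 + z*(8*s^2 - 56*s + 48)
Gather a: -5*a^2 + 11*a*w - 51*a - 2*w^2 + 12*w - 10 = -5*a^2 + a*(11*w - 51) - 2*w^2 + 12*w - 10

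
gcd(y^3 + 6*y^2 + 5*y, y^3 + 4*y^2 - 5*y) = y^2 + 5*y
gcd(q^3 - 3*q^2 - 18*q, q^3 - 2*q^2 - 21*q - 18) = q^2 - 3*q - 18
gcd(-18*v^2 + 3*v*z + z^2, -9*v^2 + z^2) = -3*v + z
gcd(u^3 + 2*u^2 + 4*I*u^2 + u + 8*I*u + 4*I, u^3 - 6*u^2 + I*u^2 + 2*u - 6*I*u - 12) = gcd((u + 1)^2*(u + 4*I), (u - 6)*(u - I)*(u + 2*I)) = 1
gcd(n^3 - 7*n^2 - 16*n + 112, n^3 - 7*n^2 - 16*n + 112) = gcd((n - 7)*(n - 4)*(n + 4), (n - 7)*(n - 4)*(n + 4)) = n^3 - 7*n^2 - 16*n + 112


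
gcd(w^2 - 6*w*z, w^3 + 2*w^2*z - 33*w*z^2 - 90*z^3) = -w + 6*z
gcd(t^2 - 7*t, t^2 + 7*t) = t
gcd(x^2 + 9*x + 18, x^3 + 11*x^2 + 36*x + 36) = x^2 + 9*x + 18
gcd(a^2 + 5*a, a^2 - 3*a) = a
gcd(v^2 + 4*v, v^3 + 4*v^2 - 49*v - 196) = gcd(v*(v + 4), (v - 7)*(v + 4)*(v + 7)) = v + 4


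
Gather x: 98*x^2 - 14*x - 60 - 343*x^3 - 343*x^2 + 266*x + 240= -343*x^3 - 245*x^2 + 252*x + 180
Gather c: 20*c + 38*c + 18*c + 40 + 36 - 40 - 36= 76*c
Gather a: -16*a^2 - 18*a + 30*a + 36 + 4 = -16*a^2 + 12*a + 40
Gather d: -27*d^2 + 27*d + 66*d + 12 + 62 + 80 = -27*d^2 + 93*d + 154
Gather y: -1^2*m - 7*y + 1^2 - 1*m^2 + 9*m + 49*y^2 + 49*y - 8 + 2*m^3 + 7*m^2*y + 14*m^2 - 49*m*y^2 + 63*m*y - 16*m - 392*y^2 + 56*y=2*m^3 + 13*m^2 - 8*m + y^2*(-49*m - 343) + y*(7*m^2 + 63*m + 98) - 7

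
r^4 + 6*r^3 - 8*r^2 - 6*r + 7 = (r - 1)^2*(r + 1)*(r + 7)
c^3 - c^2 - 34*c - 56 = (c - 7)*(c + 2)*(c + 4)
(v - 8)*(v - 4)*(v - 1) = v^3 - 13*v^2 + 44*v - 32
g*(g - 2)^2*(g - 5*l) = g^4 - 5*g^3*l - 4*g^3 + 20*g^2*l + 4*g^2 - 20*g*l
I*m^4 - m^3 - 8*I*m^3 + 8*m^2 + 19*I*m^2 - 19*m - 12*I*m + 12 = (m - 4)*(m - 3)*(m + I)*(I*m - I)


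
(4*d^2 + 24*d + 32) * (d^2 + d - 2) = 4*d^4 + 28*d^3 + 48*d^2 - 16*d - 64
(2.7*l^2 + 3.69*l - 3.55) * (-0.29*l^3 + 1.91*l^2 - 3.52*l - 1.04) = -0.783*l^5 + 4.0869*l^4 - 1.4266*l^3 - 22.5773*l^2 + 8.6584*l + 3.692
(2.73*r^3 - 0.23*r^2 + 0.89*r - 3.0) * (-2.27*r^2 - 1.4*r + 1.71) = -6.1971*r^5 - 3.2999*r^4 + 2.97*r^3 + 5.1707*r^2 + 5.7219*r - 5.13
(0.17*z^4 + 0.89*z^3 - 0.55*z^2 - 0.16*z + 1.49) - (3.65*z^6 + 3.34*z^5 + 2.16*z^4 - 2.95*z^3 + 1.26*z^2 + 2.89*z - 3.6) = -3.65*z^6 - 3.34*z^5 - 1.99*z^4 + 3.84*z^3 - 1.81*z^2 - 3.05*z + 5.09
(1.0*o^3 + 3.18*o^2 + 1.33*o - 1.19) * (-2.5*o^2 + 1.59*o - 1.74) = -2.5*o^5 - 6.36*o^4 - 0.00879999999999992*o^3 - 0.4435*o^2 - 4.2063*o + 2.0706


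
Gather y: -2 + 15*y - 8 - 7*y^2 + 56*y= -7*y^2 + 71*y - 10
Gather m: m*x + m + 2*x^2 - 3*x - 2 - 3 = m*(x + 1) + 2*x^2 - 3*x - 5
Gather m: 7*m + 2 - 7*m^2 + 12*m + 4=-7*m^2 + 19*m + 6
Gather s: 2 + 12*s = 12*s + 2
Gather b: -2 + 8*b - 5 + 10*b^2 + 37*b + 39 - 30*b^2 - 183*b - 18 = -20*b^2 - 138*b + 14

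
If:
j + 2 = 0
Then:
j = -2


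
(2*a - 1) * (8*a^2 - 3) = 16*a^3 - 8*a^2 - 6*a + 3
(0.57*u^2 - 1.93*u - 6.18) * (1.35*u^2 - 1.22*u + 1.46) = 0.7695*u^4 - 3.3009*u^3 - 5.1562*u^2 + 4.7218*u - 9.0228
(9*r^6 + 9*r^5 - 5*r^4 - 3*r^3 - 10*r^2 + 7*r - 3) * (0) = 0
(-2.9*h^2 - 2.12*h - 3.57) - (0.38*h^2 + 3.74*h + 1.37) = -3.28*h^2 - 5.86*h - 4.94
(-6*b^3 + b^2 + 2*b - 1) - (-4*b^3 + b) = -2*b^3 + b^2 + b - 1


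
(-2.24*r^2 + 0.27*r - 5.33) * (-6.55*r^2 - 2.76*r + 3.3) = 14.672*r^4 + 4.4139*r^3 + 26.7743*r^2 + 15.6018*r - 17.589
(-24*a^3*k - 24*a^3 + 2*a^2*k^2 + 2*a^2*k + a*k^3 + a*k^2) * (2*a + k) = -48*a^4*k - 48*a^4 - 20*a^3*k^2 - 20*a^3*k + 4*a^2*k^3 + 4*a^2*k^2 + a*k^4 + a*k^3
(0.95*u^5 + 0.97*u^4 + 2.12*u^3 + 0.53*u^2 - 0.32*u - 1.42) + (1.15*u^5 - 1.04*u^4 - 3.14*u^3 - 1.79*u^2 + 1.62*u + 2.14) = 2.1*u^5 - 0.0700000000000001*u^4 - 1.02*u^3 - 1.26*u^2 + 1.3*u + 0.72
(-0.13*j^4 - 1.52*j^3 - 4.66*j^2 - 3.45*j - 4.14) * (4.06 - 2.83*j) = 0.3679*j^5 + 3.7738*j^4 + 7.0166*j^3 - 9.1561*j^2 - 2.2908*j - 16.8084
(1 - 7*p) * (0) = 0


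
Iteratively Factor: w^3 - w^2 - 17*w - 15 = (w - 5)*(w^2 + 4*w + 3) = (w - 5)*(w + 1)*(w + 3)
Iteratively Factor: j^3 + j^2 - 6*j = (j)*(j^2 + j - 6) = j*(j + 3)*(j - 2)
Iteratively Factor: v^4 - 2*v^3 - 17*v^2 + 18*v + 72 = (v + 3)*(v^3 - 5*v^2 - 2*v + 24) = (v - 3)*(v + 3)*(v^2 - 2*v - 8) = (v - 3)*(v + 2)*(v + 3)*(v - 4)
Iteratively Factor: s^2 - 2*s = (s - 2)*(s)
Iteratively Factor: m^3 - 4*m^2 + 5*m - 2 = (m - 1)*(m^2 - 3*m + 2) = (m - 2)*(m - 1)*(m - 1)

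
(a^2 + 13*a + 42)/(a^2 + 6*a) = (a + 7)/a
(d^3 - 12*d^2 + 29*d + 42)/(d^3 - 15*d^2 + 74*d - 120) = (d^2 - 6*d - 7)/(d^2 - 9*d + 20)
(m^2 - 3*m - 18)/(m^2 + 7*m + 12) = (m - 6)/(m + 4)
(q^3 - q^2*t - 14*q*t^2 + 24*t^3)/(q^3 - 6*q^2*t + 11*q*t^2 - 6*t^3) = (q + 4*t)/(q - t)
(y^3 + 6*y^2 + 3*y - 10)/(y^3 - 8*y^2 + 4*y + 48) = (y^2 + 4*y - 5)/(y^2 - 10*y + 24)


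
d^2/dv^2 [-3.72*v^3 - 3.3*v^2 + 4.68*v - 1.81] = -22.32*v - 6.6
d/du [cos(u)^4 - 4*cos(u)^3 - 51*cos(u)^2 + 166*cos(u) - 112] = 2*(-2*cos(u)^3 + 6*cos(u)^2 + 51*cos(u) - 83)*sin(u)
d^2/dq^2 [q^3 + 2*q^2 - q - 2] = 6*q + 4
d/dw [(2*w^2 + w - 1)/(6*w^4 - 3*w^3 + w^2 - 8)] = (-w*(2*w^2 + w - 1)*(24*w^2 - 9*w + 2) + (4*w + 1)*(6*w^4 - 3*w^3 + w^2 - 8))/(6*w^4 - 3*w^3 + w^2 - 8)^2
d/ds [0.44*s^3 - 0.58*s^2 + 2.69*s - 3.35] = 1.32*s^2 - 1.16*s + 2.69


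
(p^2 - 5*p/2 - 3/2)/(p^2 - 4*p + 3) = (p + 1/2)/(p - 1)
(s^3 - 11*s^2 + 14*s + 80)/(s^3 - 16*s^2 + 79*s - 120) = (s + 2)/(s - 3)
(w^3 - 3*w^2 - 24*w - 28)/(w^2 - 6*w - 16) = (w^2 - 5*w - 14)/(w - 8)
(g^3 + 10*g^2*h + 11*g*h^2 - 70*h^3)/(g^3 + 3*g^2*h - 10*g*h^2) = (g + 7*h)/g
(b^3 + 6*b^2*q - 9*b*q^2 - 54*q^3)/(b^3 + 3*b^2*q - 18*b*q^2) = (b + 3*q)/b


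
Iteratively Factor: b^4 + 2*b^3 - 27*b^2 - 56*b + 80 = (b - 1)*(b^3 + 3*b^2 - 24*b - 80) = (b - 1)*(b + 4)*(b^2 - b - 20) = (b - 1)*(b + 4)^2*(b - 5)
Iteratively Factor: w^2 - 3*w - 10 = (w - 5)*(w + 2)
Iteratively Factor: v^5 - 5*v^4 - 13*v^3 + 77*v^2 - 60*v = (v - 5)*(v^4 - 13*v^2 + 12*v) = (v - 5)*(v - 3)*(v^3 + 3*v^2 - 4*v) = v*(v - 5)*(v - 3)*(v^2 + 3*v - 4) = v*(v - 5)*(v - 3)*(v + 4)*(v - 1)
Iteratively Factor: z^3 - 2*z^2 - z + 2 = (z - 1)*(z^2 - z - 2) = (z - 1)*(z + 1)*(z - 2)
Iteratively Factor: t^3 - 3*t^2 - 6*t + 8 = (t - 4)*(t^2 + t - 2) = (t - 4)*(t - 1)*(t + 2)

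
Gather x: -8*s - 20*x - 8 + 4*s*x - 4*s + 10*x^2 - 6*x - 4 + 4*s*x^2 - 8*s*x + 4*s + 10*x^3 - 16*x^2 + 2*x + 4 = -8*s + 10*x^3 + x^2*(4*s - 6) + x*(-4*s - 24) - 8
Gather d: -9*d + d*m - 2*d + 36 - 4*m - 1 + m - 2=d*(m - 11) - 3*m + 33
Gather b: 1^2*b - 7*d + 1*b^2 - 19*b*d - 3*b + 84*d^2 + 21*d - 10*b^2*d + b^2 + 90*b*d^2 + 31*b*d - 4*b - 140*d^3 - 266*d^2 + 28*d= b^2*(2 - 10*d) + b*(90*d^2 + 12*d - 6) - 140*d^3 - 182*d^2 + 42*d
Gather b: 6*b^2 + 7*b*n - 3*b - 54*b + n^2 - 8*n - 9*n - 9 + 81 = 6*b^2 + b*(7*n - 57) + n^2 - 17*n + 72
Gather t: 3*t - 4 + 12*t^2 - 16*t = 12*t^2 - 13*t - 4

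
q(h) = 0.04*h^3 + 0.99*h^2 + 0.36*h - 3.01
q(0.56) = -2.49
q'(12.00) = 41.40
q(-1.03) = -2.37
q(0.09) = -2.97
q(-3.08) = 4.10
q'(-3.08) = -4.60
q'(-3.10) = -4.62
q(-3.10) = 4.20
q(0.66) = -2.33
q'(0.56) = 1.51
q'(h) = 0.12*h^2 + 1.98*h + 0.36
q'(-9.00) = -7.74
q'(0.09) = 0.54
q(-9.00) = 44.78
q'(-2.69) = -4.10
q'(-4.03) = -5.67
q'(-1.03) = -1.55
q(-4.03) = 9.00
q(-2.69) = 2.41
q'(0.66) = 1.72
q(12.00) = 212.99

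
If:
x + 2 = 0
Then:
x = -2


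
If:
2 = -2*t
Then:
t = -1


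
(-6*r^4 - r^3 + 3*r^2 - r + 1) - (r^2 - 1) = -6*r^4 - r^3 + 2*r^2 - r + 2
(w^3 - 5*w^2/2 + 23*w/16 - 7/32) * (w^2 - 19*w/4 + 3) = w^5 - 29*w^4/4 + 261*w^3/16 - 931*w^2/64 + 685*w/128 - 21/32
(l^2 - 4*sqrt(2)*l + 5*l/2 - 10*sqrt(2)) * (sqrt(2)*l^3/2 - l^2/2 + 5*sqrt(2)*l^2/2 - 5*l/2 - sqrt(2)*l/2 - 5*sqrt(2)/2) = sqrt(2)*l^5/2 - 9*l^4/2 + 15*sqrt(2)*l^4/4 - 135*l^3/4 + 31*sqrt(2)*l^3/4 - 209*l^2/4 + 45*sqrt(2)*l^2/4 + 75*sqrt(2)*l/4 + 30*l + 50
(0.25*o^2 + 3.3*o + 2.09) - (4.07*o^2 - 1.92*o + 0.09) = -3.82*o^2 + 5.22*o + 2.0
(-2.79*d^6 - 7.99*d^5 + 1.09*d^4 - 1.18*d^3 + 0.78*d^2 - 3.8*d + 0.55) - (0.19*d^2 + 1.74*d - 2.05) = -2.79*d^6 - 7.99*d^5 + 1.09*d^4 - 1.18*d^3 + 0.59*d^2 - 5.54*d + 2.6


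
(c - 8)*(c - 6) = c^2 - 14*c + 48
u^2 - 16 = (u - 4)*(u + 4)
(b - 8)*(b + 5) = b^2 - 3*b - 40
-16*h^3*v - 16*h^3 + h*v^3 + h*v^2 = (-4*h + v)*(4*h + v)*(h*v + h)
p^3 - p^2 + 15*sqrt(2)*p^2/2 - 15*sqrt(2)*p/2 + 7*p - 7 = (p - 1)*(p + sqrt(2)/2)*(p + 7*sqrt(2))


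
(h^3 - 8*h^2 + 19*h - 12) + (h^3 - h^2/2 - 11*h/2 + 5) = 2*h^3 - 17*h^2/2 + 27*h/2 - 7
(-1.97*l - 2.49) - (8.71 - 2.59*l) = 0.62*l - 11.2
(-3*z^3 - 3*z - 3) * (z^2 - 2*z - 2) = -3*z^5 + 6*z^4 + 3*z^3 + 3*z^2 + 12*z + 6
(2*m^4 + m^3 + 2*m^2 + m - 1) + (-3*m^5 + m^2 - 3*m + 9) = -3*m^5 + 2*m^4 + m^3 + 3*m^2 - 2*m + 8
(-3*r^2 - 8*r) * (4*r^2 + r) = -12*r^4 - 35*r^3 - 8*r^2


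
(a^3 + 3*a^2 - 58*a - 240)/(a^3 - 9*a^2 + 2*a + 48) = (a^2 + 11*a + 30)/(a^2 - a - 6)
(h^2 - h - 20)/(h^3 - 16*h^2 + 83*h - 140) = (h + 4)/(h^2 - 11*h + 28)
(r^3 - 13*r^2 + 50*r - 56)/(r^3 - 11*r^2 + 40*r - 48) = (r^2 - 9*r + 14)/(r^2 - 7*r + 12)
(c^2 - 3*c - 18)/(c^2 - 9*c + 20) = (c^2 - 3*c - 18)/(c^2 - 9*c + 20)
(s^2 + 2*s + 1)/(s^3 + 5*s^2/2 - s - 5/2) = 2*(s + 1)/(2*s^2 + 3*s - 5)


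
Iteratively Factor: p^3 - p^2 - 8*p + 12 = (p - 2)*(p^2 + p - 6) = (p - 2)^2*(p + 3)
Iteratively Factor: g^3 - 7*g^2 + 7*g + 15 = (g - 3)*(g^2 - 4*g - 5) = (g - 3)*(g + 1)*(g - 5)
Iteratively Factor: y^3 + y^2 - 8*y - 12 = (y + 2)*(y^2 - y - 6) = (y - 3)*(y + 2)*(y + 2)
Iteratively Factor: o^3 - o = (o + 1)*(o^2 - o) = o*(o + 1)*(o - 1)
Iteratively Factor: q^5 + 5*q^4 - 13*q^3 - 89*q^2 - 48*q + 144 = (q + 4)*(q^4 + q^3 - 17*q^2 - 21*q + 36) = (q - 4)*(q + 4)*(q^3 + 5*q^2 + 3*q - 9) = (q - 4)*(q + 3)*(q + 4)*(q^2 + 2*q - 3) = (q - 4)*(q + 3)^2*(q + 4)*(q - 1)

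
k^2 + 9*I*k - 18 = (k + 3*I)*(k + 6*I)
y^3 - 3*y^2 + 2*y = y*(y - 2)*(y - 1)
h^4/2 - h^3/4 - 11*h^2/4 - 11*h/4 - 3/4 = (h/2 + 1/2)*(h - 3)*(h + 1/2)*(h + 1)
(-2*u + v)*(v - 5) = -2*u*v + 10*u + v^2 - 5*v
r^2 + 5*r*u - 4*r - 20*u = (r - 4)*(r + 5*u)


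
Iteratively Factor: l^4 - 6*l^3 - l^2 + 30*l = (l + 2)*(l^3 - 8*l^2 + 15*l) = (l - 5)*(l + 2)*(l^2 - 3*l) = (l - 5)*(l - 3)*(l + 2)*(l)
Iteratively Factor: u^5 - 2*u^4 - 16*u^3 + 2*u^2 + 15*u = (u - 5)*(u^4 + 3*u^3 - u^2 - 3*u) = (u - 5)*(u - 1)*(u^3 + 4*u^2 + 3*u) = u*(u - 5)*(u - 1)*(u^2 + 4*u + 3) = u*(u - 5)*(u - 1)*(u + 3)*(u + 1)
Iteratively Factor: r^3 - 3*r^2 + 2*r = (r)*(r^2 - 3*r + 2) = r*(r - 2)*(r - 1)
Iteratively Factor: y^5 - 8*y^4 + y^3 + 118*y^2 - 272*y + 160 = (y + 4)*(y^4 - 12*y^3 + 49*y^2 - 78*y + 40) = (y - 5)*(y + 4)*(y^3 - 7*y^2 + 14*y - 8) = (y - 5)*(y - 4)*(y + 4)*(y^2 - 3*y + 2) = (y - 5)*(y - 4)*(y - 1)*(y + 4)*(y - 2)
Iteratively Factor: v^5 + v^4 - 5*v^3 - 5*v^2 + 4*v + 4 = (v - 1)*(v^4 + 2*v^3 - 3*v^2 - 8*v - 4) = (v - 1)*(v + 1)*(v^3 + v^2 - 4*v - 4) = (v - 1)*(v + 1)^2*(v^2 - 4) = (v - 2)*(v - 1)*(v + 1)^2*(v + 2)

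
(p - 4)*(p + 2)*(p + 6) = p^3 + 4*p^2 - 20*p - 48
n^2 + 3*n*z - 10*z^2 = (n - 2*z)*(n + 5*z)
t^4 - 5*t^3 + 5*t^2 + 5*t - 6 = (t - 3)*(t - 2)*(t - 1)*(t + 1)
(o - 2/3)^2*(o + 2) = o^3 + 2*o^2/3 - 20*o/9 + 8/9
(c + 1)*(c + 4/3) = c^2 + 7*c/3 + 4/3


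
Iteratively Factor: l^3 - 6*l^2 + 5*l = (l - 1)*(l^2 - 5*l) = (l - 5)*(l - 1)*(l)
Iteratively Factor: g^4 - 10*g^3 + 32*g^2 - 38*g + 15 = (g - 1)*(g^3 - 9*g^2 + 23*g - 15) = (g - 1)^2*(g^2 - 8*g + 15) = (g - 5)*(g - 1)^2*(g - 3)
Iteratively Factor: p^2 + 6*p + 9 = (p + 3)*(p + 3)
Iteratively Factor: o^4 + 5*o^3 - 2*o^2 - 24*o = (o + 4)*(o^3 + o^2 - 6*o) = (o - 2)*(o + 4)*(o^2 + 3*o) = (o - 2)*(o + 3)*(o + 4)*(o)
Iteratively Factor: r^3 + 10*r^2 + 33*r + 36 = (r + 3)*(r^2 + 7*r + 12) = (r + 3)^2*(r + 4)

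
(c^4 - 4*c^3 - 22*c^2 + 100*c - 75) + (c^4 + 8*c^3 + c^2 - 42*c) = 2*c^4 + 4*c^3 - 21*c^2 + 58*c - 75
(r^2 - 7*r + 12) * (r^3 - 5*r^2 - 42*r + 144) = r^5 - 12*r^4 + 5*r^3 + 378*r^2 - 1512*r + 1728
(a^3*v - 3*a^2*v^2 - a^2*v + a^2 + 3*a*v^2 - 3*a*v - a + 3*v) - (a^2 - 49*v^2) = a^3*v - 3*a^2*v^2 - a^2*v + 3*a*v^2 - 3*a*v - a + 49*v^2 + 3*v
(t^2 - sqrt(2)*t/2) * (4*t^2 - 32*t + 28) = 4*t^4 - 32*t^3 - 2*sqrt(2)*t^3 + 16*sqrt(2)*t^2 + 28*t^2 - 14*sqrt(2)*t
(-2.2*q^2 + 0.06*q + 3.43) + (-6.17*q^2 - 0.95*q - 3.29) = -8.37*q^2 - 0.89*q + 0.14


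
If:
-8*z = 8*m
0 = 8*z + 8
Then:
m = 1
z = -1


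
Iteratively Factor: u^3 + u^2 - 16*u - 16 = (u + 4)*(u^2 - 3*u - 4) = (u + 1)*(u + 4)*(u - 4)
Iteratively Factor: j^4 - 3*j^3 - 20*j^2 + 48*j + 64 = (j - 4)*(j^3 + j^2 - 16*j - 16) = (j - 4)*(j + 4)*(j^2 - 3*j - 4) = (j - 4)*(j + 1)*(j + 4)*(j - 4)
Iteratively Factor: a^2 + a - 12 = (a + 4)*(a - 3)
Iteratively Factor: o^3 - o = (o - 1)*(o^2 + o) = (o - 1)*(o + 1)*(o)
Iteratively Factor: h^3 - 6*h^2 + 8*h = (h)*(h^2 - 6*h + 8) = h*(h - 4)*(h - 2)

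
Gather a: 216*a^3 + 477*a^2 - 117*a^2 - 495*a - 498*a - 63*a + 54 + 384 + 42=216*a^3 + 360*a^2 - 1056*a + 480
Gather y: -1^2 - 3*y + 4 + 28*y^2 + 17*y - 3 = 28*y^2 + 14*y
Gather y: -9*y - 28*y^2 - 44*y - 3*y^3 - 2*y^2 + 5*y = -3*y^3 - 30*y^2 - 48*y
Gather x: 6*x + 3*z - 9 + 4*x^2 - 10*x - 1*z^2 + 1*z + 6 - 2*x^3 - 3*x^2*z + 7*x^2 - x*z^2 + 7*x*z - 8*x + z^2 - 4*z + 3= -2*x^3 + x^2*(11 - 3*z) + x*(-z^2 + 7*z - 12)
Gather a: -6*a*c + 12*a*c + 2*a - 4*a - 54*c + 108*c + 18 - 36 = a*(6*c - 2) + 54*c - 18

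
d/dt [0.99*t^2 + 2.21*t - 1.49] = 1.98*t + 2.21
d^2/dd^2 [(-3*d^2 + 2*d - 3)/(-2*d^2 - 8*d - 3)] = 2*(-56*d^3 - 18*d^2 + 180*d + 249)/(8*d^6 + 96*d^5 + 420*d^4 + 800*d^3 + 630*d^2 + 216*d + 27)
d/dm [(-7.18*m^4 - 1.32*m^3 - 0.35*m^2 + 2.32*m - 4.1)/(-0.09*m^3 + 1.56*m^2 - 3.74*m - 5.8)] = (0.6462*m^6 - 22.4016*m^5 + 78.4689*m^4 + 176.8672*m^3 + 19.5508*m^2 + 16.852*m - 28.79)/(0.0081*m^6 - 0.2808*m^5 + 3.1068*m^4 - 10.6248*m^3 - 4.1084*m^2 + 43.384*m + 33.64)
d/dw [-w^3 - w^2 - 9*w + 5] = -3*w^2 - 2*w - 9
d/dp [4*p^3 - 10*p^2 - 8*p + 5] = 12*p^2 - 20*p - 8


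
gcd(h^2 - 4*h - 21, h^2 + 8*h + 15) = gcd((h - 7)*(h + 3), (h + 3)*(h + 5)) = h + 3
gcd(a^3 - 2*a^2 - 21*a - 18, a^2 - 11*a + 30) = a - 6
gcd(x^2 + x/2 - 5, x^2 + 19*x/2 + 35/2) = x + 5/2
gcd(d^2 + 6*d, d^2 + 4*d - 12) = d + 6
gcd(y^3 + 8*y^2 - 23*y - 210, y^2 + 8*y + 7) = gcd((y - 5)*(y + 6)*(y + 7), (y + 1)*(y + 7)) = y + 7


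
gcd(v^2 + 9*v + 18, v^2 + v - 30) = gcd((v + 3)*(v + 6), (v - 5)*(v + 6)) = v + 6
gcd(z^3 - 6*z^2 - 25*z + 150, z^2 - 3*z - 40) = z + 5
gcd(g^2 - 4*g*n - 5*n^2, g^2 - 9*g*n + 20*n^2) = g - 5*n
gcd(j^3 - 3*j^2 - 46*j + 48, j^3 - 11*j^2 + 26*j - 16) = j^2 - 9*j + 8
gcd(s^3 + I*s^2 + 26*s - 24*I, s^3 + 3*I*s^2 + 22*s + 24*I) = s^2 + 2*I*s + 24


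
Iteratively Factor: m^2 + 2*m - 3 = (m + 3)*(m - 1)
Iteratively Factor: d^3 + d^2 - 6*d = (d - 2)*(d^2 + 3*d) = d*(d - 2)*(d + 3)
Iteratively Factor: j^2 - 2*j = (j)*(j - 2)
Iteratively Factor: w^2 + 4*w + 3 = (w + 3)*(w + 1)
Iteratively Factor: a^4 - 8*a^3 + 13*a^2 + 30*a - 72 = (a - 3)*(a^3 - 5*a^2 - 2*a + 24) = (a - 3)^2*(a^2 - 2*a - 8) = (a - 3)^2*(a + 2)*(a - 4)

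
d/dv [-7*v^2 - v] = -14*v - 1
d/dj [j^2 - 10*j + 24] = 2*j - 10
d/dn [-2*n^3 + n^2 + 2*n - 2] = -6*n^2 + 2*n + 2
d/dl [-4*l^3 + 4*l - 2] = 4 - 12*l^2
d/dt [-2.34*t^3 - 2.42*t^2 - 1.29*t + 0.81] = -7.02*t^2 - 4.84*t - 1.29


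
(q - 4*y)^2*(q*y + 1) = q^3*y - 8*q^2*y^2 + q^2 + 16*q*y^3 - 8*q*y + 16*y^2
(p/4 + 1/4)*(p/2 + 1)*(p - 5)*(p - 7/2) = p^4/8 - 11*p^3/16 - 3*p^2/4 + 71*p/16 + 35/8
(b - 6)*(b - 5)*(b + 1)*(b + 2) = b^4 - 8*b^3 - b^2 + 68*b + 60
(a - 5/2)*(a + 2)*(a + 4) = a^3 + 7*a^2/2 - 7*a - 20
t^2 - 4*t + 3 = (t - 3)*(t - 1)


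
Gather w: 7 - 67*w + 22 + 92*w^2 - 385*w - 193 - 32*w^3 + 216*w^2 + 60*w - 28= -32*w^3 + 308*w^2 - 392*w - 192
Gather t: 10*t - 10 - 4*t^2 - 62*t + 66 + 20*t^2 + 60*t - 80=16*t^2 + 8*t - 24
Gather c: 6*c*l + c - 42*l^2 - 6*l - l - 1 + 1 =c*(6*l + 1) - 42*l^2 - 7*l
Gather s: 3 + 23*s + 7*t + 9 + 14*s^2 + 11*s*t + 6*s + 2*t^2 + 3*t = 14*s^2 + s*(11*t + 29) + 2*t^2 + 10*t + 12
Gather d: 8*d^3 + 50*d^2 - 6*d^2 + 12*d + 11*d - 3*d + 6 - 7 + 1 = 8*d^3 + 44*d^2 + 20*d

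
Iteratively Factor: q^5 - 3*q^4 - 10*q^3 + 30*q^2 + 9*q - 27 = (q - 1)*(q^4 - 2*q^3 - 12*q^2 + 18*q + 27) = (q - 3)*(q - 1)*(q^3 + q^2 - 9*q - 9) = (q - 3)*(q - 1)*(q + 1)*(q^2 - 9) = (q - 3)*(q - 1)*(q + 1)*(q + 3)*(q - 3)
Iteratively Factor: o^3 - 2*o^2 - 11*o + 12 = (o + 3)*(o^2 - 5*o + 4) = (o - 1)*(o + 3)*(o - 4)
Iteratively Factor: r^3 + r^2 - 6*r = (r)*(r^2 + r - 6) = r*(r + 3)*(r - 2)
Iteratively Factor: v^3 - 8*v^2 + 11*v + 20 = (v + 1)*(v^2 - 9*v + 20) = (v - 4)*(v + 1)*(v - 5)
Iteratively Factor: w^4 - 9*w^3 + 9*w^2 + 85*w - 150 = (w - 5)*(w^3 - 4*w^2 - 11*w + 30) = (w - 5)^2*(w^2 + w - 6) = (w - 5)^2*(w - 2)*(w + 3)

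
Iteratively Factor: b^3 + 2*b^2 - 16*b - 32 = (b + 4)*(b^2 - 2*b - 8) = (b - 4)*(b + 4)*(b + 2)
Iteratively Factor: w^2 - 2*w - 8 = (w + 2)*(w - 4)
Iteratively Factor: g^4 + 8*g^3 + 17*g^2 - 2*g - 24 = (g + 3)*(g^3 + 5*g^2 + 2*g - 8) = (g + 2)*(g + 3)*(g^2 + 3*g - 4) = (g + 2)*(g + 3)*(g + 4)*(g - 1)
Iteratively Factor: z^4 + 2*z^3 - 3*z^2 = (z - 1)*(z^3 + 3*z^2) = z*(z - 1)*(z^2 + 3*z) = z^2*(z - 1)*(z + 3)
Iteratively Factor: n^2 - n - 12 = (n + 3)*(n - 4)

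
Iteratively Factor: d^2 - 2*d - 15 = (d + 3)*(d - 5)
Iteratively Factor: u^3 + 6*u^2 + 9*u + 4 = (u + 1)*(u^2 + 5*u + 4) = (u + 1)^2*(u + 4)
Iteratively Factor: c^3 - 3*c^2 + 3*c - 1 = (c - 1)*(c^2 - 2*c + 1) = (c - 1)^2*(c - 1)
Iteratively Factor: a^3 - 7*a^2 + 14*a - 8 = (a - 1)*(a^2 - 6*a + 8) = (a - 2)*(a - 1)*(a - 4)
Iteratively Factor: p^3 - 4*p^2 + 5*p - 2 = (p - 1)*(p^2 - 3*p + 2) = (p - 2)*(p - 1)*(p - 1)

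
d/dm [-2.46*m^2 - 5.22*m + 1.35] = -4.92*m - 5.22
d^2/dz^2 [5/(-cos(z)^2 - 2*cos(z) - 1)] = 10*(-cos(z) + cos(2*z) - 2)/(cos(z) + 1)^4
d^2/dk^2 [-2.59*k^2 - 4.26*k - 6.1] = -5.18000000000000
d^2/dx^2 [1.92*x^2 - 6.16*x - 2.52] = 3.84000000000000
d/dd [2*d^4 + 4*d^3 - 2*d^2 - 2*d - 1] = 8*d^3 + 12*d^2 - 4*d - 2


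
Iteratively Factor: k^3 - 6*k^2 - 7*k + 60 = (k - 4)*(k^2 - 2*k - 15) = (k - 5)*(k - 4)*(k + 3)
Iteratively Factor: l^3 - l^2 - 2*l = (l + 1)*(l^2 - 2*l) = l*(l + 1)*(l - 2)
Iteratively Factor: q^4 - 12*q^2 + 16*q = (q - 2)*(q^3 + 2*q^2 - 8*q) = q*(q - 2)*(q^2 + 2*q - 8) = q*(q - 2)*(q + 4)*(q - 2)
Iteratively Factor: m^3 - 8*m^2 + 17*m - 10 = (m - 2)*(m^2 - 6*m + 5) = (m - 2)*(m - 1)*(m - 5)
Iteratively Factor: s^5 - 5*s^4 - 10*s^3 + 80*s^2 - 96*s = (s + 4)*(s^4 - 9*s^3 + 26*s^2 - 24*s) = (s - 2)*(s + 4)*(s^3 - 7*s^2 + 12*s) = (s - 3)*(s - 2)*(s + 4)*(s^2 - 4*s) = (s - 4)*(s - 3)*(s - 2)*(s + 4)*(s)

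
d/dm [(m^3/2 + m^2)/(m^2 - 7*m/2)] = 2*(m^2 - 7*m - 7)/(4*m^2 - 28*m + 49)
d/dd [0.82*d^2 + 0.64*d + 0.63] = 1.64*d + 0.64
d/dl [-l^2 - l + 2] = -2*l - 1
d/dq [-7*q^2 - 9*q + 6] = -14*q - 9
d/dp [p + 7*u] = 1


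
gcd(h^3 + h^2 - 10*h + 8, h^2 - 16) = h + 4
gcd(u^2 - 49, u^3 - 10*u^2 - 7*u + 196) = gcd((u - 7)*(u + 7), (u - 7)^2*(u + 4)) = u - 7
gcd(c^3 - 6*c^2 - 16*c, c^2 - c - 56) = c - 8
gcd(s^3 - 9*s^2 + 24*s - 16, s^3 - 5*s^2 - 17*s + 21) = s - 1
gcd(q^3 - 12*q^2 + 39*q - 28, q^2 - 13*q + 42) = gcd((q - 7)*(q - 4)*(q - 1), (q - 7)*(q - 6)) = q - 7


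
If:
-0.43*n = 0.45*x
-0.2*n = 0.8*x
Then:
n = 0.00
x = 0.00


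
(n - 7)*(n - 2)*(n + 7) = n^3 - 2*n^2 - 49*n + 98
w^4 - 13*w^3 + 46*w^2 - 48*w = w*(w - 8)*(w - 3)*(w - 2)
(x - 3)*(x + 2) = x^2 - x - 6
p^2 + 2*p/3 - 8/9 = (p - 2/3)*(p + 4/3)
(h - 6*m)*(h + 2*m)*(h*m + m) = h^3*m - 4*h^2*m^2 + h^2*m - 12*h*m^3 - 4*h*m^2 - 12*m^3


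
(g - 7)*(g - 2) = g^2 - 9*g + 14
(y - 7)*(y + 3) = y^2 - 4*y - 21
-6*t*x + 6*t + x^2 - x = (-6*t + x)*(x - 1)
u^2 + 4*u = u*(u + 4)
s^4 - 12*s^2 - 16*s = s*(s - 4)*(s + 2)^2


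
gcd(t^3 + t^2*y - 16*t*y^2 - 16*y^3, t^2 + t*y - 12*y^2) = t + 4*y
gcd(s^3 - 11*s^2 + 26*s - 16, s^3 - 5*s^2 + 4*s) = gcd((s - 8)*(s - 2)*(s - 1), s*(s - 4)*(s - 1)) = s - 1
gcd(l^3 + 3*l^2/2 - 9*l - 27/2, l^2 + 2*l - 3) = l + 3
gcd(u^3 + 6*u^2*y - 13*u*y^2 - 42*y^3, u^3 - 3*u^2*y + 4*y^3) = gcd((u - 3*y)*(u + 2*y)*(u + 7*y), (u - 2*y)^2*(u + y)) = 1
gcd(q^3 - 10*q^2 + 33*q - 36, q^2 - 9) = q - 3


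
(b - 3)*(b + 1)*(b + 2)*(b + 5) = b^4 + 5*b^3 - 7*b^2 - 41*b - 30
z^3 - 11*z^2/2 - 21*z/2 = z*(z - 7)*(z + 3/2)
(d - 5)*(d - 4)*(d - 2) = d^3 - 11*d^2 + 38*d - 40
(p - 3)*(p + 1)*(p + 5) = p^3 + 3*p^2 - 13*p - 15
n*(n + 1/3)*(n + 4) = n^3 + 13*n^2/3 + 4*n/3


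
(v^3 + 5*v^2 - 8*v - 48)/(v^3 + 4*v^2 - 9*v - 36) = (v + 4)/(v + 3)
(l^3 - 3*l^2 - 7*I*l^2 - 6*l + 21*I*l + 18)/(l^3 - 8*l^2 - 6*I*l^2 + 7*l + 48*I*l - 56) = (l^3 + l^2*(-3 - 7*I) + l*(-6 + 21*I) + 18)/(l^3 + l^2*(-8 - 6*I) + l*(7 + 48*I) - 56)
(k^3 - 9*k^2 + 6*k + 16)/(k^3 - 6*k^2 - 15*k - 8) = (k - 2)/(k + 1)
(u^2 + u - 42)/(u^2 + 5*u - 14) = (u - 6)/(u - 2)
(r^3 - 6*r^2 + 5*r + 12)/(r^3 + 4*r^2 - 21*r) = (r^2 - 3*r - 4)/(r*(r + 7))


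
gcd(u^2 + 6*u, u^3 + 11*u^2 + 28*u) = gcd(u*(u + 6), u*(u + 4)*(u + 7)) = u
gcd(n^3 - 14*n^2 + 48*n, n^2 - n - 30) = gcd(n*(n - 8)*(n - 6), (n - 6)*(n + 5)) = n - 6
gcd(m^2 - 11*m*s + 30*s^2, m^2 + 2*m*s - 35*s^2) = -m + 5*s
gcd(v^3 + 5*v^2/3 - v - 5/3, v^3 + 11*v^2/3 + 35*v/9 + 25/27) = v + 5/3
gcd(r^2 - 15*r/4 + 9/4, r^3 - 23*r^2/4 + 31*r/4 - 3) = r - 3/4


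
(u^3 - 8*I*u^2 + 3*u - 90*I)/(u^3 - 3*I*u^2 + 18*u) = (u - 5*I)/u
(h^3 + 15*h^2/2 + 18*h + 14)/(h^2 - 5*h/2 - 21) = (h^2 + 4*h + 4)/(h - 6)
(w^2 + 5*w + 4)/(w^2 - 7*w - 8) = (w + 4)/(w - 8)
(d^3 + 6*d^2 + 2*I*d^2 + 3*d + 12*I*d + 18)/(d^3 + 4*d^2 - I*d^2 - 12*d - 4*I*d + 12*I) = (d + 3*I)/(d - 2)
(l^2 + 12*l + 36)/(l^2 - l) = (l^2 + 12*l + 36)/(l*(l - 1))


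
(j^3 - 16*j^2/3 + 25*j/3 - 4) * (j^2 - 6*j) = j^5 - 34*j^4/3 + 121*j^3/3 - 54*j^2 + 24*j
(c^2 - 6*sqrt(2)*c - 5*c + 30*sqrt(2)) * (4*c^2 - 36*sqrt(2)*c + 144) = 4*c^4 - 60*sqrt(2)*c^3 - 20*c^3 + 300*sqrt(2)*c^2 + 576*c^2 - 2880*c - 864*sqrt(2)*c + 4320*sqrt(2)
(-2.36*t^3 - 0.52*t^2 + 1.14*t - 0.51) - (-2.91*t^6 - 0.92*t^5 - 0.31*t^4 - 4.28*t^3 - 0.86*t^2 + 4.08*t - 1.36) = 2.91*t^6 + 0.92*t^5 + 0.31*t^4 + 1.92*t^3 + 0.34*t^2 - 2.94*t + 0.85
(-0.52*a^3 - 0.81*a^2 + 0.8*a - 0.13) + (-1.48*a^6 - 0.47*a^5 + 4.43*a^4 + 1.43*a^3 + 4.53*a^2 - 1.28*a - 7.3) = -1.48*a^6 - 0.47*a^5 + 4.43*a^4 + 0.91*a^3 + 3.72*a^2 - 0.48*a - 7.43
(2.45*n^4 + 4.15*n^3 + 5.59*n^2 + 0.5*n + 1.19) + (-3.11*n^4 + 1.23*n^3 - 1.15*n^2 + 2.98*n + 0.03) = -0.66*n^4 + 5.38*n^3 + 4.44*n^2 + 3.48*n + 1.22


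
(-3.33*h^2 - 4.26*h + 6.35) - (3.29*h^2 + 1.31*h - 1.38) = -6.62*h^2 - 5.57*h + 7.73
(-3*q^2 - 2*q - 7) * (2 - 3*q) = 9*q^3 + 17*q - 14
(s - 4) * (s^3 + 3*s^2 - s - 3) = s^4 - s^3 - 13*s^2 + s + 12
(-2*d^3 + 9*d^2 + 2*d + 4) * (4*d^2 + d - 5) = -8*d^5 + 34*d^4 + 27*d^3 - 27*d^2 - 6*d - 20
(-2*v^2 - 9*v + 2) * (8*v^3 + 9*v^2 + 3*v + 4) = -16*v^5 - 90*v^4 - 71*v^3 - 17*v^2 - 30*v + 8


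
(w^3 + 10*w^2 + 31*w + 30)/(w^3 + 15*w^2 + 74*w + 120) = (w^2 + 5*w + 6)/(w^2 + 10*w + 24)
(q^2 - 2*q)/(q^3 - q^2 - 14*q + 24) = q/(q^2 + q - 12)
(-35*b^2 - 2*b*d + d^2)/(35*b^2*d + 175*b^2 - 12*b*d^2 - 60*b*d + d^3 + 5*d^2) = (-5*b - d)/(5*b*d + 25*b - d^2 - 5*d)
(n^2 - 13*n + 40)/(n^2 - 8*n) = (n - 5)/n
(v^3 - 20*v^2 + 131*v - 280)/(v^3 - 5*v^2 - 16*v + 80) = (v^2 - 15*v + 56)/(v^2 - 16)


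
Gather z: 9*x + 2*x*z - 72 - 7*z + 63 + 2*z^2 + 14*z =9*x + 2*z^2 + z*(2*x + 7) - 9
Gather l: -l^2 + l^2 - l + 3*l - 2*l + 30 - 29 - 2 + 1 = 0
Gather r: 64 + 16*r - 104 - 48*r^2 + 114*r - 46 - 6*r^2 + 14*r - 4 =-54*r^2 + 144*r - 90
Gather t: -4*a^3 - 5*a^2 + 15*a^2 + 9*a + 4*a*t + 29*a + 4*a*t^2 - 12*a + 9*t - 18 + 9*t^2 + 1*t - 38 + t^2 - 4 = -4*a^3 + 10*a^2 + 26*a + t^2*(4*a + 10) + t*(4*a + 10) - 60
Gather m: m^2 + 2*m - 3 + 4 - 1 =m^2 + 2*m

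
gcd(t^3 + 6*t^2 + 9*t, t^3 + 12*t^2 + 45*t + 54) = t^2 + 6*t + 9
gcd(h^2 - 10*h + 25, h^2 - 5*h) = h - 5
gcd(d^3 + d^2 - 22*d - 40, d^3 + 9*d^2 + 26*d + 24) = d^2 + 6*d + 8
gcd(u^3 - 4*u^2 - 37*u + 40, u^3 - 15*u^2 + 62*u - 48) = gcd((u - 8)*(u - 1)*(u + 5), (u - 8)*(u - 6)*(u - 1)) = u^2 - 9*u + 8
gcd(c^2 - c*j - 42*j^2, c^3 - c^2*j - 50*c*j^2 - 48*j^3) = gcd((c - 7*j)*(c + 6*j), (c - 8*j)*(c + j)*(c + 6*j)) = c + 6*j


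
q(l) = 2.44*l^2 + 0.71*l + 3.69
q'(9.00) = 44.63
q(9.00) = 207.72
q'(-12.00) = -57.85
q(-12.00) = 346.53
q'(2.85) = 14.62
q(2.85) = 25.53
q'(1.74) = 9.20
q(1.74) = 12.31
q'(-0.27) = -0.61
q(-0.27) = 3.68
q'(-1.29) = -5.59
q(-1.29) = 6.83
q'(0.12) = 1.30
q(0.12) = 3.81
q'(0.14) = 1.39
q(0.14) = 3.84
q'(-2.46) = -11.29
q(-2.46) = 16.71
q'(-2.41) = -11.05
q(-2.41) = 16.15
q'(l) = 4.88*l + 0.71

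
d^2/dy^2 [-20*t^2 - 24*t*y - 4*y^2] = -8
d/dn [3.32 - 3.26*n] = -3.26000000000000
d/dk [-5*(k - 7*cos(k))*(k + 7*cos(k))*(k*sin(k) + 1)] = -5*k^3*cos(k) - 15*k^2*sin(k) + 245*k*cos(k)/4 + 735*k*cos(3*k)/4 - 10*k + 245*sin(k)/4 - 245*sin(2*k) + 245*sin(3*k)/4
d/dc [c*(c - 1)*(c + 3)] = 3*c^2 + 4*c - 3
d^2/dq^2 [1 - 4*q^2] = -8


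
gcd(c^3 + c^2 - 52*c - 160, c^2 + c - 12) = c + 4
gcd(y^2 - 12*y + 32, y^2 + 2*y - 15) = 1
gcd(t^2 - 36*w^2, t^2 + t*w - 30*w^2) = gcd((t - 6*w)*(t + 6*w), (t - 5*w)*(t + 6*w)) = t + 6*w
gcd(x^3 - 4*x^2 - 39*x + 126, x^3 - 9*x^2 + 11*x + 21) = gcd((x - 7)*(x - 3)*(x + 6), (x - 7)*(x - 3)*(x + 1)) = x^2 - 10*x + 21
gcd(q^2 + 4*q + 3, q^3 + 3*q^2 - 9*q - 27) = q + 3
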